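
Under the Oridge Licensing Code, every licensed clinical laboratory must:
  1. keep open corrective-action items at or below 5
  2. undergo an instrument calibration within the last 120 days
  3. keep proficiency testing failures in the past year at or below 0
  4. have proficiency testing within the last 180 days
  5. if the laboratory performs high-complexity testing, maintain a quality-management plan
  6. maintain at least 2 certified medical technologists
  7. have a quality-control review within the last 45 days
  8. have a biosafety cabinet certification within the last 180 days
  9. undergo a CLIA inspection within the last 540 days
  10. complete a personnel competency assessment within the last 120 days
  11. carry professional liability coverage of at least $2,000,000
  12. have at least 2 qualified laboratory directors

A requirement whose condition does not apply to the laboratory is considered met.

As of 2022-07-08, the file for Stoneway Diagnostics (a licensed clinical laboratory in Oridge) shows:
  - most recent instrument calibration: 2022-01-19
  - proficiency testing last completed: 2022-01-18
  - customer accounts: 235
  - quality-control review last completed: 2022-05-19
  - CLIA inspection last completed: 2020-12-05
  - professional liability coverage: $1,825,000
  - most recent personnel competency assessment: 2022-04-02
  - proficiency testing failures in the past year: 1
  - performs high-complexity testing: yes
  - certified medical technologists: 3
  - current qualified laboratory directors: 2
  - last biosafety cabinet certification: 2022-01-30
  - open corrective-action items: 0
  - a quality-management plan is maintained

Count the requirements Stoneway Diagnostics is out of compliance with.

1. open corrective-action items 0 ≤ 5 → met
2. instrument calibration 170 days ago vs limit 120 → not met
3. proficiency testing failures in the past year 1 > 0 → not met
4. proficiency testing 171 days ago vs limit 180 → met
5. condition 'performs high-complexity testing' holds; quality-management plan present → met
6. certified medical technologists 3 ≥ 2 → met
7. quality-control review 50 days ago vs limit 45 → not met
8. biosafety cabinet certification 159 days ago vs limit 180 → met
9. CLIA inspection 580 days ago vs limit 540 → not met
10. personnel competency assessment 97 days ago vs limit 120 → met
11. professional liability coverage $1,825,000 < $2,000,000 → not met
12. qualified laboratory directors 2 ≥ 2 → met
Not met: 5 of 12

5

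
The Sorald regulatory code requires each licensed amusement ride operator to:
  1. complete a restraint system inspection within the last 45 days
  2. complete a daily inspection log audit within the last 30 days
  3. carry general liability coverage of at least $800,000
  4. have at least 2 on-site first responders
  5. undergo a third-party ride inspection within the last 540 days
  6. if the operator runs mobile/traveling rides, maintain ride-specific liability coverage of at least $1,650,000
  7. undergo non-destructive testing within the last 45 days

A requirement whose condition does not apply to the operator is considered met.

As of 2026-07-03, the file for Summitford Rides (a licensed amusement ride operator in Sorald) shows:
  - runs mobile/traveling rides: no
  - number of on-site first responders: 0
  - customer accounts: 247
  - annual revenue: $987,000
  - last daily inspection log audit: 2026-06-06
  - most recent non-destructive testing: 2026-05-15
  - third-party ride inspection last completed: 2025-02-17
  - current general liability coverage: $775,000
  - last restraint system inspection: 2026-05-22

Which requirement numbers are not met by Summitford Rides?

3, 4, 7

1. restraint system inspection 42 days ago vs limit 45 → met
2. daily inspection log audit 27 days ago vs limit 30 → met
3. general liability coverage $775,000 < $800,000 → not met
4. on-site first responders 0 < 2 → not met
5. third-party ride inspection 501 days ago vs limit 540 → met
6. condition 'runs mobile/traveling rides' does not hold → requirement n/a → met
7. non-destructive testing 49 days ago vs limit 45 → not met
Not met: 3, 4, 7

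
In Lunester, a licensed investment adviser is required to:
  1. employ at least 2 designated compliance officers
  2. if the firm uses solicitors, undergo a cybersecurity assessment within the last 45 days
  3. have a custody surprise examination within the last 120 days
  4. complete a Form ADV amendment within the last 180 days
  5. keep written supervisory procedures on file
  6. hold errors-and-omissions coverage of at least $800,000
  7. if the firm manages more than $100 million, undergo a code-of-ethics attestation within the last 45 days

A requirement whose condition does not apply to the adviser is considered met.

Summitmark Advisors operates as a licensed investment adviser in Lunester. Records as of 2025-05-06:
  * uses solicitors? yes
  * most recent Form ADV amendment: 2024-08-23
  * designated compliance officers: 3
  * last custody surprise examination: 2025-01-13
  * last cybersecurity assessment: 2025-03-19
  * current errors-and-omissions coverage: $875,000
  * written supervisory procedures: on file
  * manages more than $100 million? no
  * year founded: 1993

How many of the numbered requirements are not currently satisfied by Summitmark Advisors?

1. designated compliance officers 3 ≥ 2 → met
2. condition 'uses solicitors' holds; cybersecurity assessment 48 days ago vs limit 45 → not met
3. custody surprise examination 113 days ago vs limit 120 → met
4. Form ADV amendment 256 days ago vs limit 180 → not met
5. written supervisory procedures present → met
6. errors-and-omissions coverage $875,000 ≥ $800,000 → met
7. condition 'manages more than $100 million' does not hold → requirement n/a → met
Not met: 2 of 7

2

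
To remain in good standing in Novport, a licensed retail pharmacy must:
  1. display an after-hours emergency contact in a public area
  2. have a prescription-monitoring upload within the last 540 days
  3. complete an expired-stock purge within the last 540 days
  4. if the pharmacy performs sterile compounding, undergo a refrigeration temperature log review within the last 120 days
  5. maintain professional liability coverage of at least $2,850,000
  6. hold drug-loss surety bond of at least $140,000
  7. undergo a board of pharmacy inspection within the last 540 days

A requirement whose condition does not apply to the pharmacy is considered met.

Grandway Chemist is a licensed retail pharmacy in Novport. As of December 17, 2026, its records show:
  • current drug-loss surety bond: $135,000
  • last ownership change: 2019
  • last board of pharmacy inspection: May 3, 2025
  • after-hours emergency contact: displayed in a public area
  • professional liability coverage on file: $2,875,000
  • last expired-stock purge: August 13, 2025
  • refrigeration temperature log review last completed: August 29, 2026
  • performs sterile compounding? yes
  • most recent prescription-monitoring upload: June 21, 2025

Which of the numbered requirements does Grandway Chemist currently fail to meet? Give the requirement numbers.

2, 6, 7

1. after-hours emergency contact present → met
2. prescription-monitoring upload 544 days ago vs limit 540 → not met
3. expired-stock purge 491 days ago vs limit 540 → met
4. condition 'performs sterile compounding' holds; refrigeration temperature log review 110 days ago vs limit 120 → met
5. professional liability coverage $2,875,000 ≥ $2,850,000 → met
6. drug-loss surety bond $135,000 < $140,000 → not met
7. board of pharmacy inspection 593 days ago vs limit 540 → not met
Not met: 2, 6, 7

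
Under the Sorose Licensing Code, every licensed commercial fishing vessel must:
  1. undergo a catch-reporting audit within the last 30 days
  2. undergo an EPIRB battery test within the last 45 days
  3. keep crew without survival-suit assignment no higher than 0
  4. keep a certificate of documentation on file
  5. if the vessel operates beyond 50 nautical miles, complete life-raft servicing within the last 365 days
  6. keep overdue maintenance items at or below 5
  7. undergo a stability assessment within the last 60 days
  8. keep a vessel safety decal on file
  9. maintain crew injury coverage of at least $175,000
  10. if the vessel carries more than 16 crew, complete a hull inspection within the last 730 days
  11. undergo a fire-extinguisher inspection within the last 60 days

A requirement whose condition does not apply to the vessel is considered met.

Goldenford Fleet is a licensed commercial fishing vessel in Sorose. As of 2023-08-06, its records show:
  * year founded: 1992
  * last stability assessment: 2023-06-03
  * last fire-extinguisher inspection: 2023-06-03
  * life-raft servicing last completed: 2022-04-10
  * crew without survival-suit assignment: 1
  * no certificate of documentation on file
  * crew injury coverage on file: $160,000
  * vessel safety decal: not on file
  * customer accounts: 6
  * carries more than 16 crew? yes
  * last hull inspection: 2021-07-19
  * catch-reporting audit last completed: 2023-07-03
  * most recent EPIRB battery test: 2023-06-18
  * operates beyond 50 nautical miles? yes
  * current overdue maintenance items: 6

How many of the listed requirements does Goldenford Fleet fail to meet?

1. catch-reporting audit 34 days ago vs limit 30 → not met
2. EPIRB battery test 49 days ago vs limit 45 → not met
3. crew without survival-suit assignment 1 > 0 → not met
4. certificate of documentation absent → not met
5. condition 'operates beyond 50 nautical miles' holds; life-raft servicing 483 days ago vs limit 365 → not met
6. overdue maintenance items 6 > 5 → not met
7. stability assessment 64 days ago vs limit 60 → not met
8. vessel safety decal absent → not met
9. crew injury coverage $160,000 < $175,000 → not met
10. condition 'carries more than 16 crew' holds; hull inspection 748 days ago vs limit 730 → not met
11. fire-extinguisher inspection 64 days ago vs limit 60 → not met
Not met: 11 of 11

11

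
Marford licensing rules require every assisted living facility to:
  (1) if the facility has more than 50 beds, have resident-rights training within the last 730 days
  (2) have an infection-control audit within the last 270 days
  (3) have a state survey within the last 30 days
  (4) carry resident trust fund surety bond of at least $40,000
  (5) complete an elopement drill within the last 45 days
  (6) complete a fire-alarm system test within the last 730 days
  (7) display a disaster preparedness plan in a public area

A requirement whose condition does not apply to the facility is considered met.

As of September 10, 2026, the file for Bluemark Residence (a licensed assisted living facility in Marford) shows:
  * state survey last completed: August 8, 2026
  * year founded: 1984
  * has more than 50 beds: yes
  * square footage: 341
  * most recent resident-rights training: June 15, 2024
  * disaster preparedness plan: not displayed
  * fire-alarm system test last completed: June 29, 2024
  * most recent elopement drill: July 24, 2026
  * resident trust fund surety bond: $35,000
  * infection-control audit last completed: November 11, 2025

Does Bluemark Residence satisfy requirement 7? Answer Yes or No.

No

7. disaster preparedness plan absent → not met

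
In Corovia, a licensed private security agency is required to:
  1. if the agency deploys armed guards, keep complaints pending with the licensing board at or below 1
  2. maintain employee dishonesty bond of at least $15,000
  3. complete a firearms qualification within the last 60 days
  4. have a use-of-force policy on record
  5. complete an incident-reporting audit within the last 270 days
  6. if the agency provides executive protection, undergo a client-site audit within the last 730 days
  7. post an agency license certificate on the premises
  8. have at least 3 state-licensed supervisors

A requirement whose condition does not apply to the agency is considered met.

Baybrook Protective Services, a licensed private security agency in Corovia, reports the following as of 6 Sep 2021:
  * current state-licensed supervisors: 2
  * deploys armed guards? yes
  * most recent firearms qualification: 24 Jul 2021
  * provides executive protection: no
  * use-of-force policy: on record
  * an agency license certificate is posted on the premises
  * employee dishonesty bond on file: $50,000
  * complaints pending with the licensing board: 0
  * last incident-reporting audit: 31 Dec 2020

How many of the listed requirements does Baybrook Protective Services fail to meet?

1

1. condition 'deploys armed guards' holds; complaints pending with the licensing board 0 ≤ 1 → met
2. employee dishonesty bond $50,000 ≥ $15,000 → met
3. firearms qualification 44 days ago vs limit 60 → met
4. use-of-force policy present → met
5. incident-reporting audit 249 days ago vs limit 270 → met
6. condition 'provides executive protection' does not hold → requirement n/a → met
7. agency license certificate present → met
8. state-licensed supervisors 2 < 3 → not met
Not met: 1 of 8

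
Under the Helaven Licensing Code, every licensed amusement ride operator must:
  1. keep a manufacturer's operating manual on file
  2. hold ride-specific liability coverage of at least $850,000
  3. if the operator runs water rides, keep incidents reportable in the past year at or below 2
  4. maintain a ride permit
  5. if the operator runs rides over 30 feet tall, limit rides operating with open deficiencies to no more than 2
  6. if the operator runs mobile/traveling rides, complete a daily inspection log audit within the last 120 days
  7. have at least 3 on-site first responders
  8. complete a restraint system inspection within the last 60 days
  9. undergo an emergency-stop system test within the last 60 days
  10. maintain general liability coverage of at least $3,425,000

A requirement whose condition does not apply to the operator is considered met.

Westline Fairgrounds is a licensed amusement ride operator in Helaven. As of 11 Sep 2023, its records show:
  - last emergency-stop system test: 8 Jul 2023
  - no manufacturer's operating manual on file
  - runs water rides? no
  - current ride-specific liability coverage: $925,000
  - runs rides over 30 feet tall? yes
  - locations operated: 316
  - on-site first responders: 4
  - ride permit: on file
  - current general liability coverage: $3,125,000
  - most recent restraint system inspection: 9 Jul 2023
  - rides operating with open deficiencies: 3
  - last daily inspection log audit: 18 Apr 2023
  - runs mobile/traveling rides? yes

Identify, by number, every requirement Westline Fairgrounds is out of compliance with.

1, 5, 6, 8, 9, 10

1. manufacturer's operating manual absent → not met
2. ride-specific liability coverage $925,000 ≥ $850,000 → met
3. condition 'runs water rides' does not hold → requirement n/a → met
4. ride permit present → met
5. condition 'runs rides over 30 feet tall' holds; rides operating with open deficiencies 3 > 2 → not met
6. condition 'runs mobile/traveling rides' holds; daily inspection log audit 146 days ago vs limit 120 → not met
7. on-site first responders 4 ≥ 3 → met
8. restraint system inspection 64 days ago vs limit 60 → not met
9. emergency-stop system test 65 days ago vs limit 60 → not met
10. general liability coverage $3,125,000 < $3,425,000 → not met
Not met: 1, 5, 6, 8, 9, 10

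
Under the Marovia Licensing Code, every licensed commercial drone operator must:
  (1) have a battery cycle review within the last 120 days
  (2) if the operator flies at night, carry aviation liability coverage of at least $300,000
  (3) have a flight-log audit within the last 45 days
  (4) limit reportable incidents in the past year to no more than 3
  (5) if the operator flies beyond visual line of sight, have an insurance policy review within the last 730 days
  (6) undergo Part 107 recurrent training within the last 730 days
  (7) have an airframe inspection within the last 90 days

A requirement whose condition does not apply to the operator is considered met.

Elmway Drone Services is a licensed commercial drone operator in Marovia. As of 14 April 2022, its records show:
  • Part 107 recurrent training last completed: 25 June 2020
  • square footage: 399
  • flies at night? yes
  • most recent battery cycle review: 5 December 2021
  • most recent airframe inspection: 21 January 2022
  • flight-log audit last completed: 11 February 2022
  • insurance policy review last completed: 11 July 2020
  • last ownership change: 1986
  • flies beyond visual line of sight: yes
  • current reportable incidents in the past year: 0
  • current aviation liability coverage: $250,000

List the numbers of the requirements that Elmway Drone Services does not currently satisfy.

1. battery cycle review 130 days ago vs limit 120 → not met
2. condition 'flies at night' holds; aviation liability coverage $250,000 < $300,000 → not met
3. flight-log audit 62 days ago vs limit 45 → not met
4. reportable incidents in the past year 0 ≤ 3 → met
5. condition 'flies beyond visual line of sight' holds; insurance policy review 642 days ago vs limit 730 → met
6. Part 107 recurrent training 658 days ago vs limit 730 → met
7. airframe inspection 83 days ago vs limit 90 → met
Not met: 1, 2, 3

1, 2, 3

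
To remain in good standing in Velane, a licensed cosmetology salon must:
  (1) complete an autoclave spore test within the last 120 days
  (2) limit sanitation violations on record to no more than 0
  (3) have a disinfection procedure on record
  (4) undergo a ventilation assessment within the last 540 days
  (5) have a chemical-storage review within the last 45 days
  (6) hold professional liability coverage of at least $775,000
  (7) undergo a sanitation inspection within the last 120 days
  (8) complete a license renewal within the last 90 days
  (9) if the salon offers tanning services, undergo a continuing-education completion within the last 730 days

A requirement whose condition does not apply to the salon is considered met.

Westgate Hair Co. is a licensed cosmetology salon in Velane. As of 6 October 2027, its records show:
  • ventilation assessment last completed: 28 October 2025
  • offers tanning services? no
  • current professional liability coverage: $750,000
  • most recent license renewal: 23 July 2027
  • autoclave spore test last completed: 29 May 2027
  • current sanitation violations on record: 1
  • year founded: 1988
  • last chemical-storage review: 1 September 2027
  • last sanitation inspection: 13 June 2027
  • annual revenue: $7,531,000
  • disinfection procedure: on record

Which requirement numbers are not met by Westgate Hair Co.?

1, 2, 4, 6

1. autoclave spore test 130 days ago vs limit 120 → not met
2. sanitation violations on record 1 > 0 → not met
3. disinfection procedure present → met
4. ventilation assessment 708 days ago vs limit 540 → not met
5. chemical-storage review 35 days ago vs limit 45 → met
6. professional liability coverage $750,000 < $775,000 → not met
7. sanitation inspection 115 days ago vs limit 120 → met
8. license renewal 75 days ago vs limit 90 → met
9. condition 'offers tanning services' does not hold → requirement n/a → met
Not met: 1, 2, 4, 6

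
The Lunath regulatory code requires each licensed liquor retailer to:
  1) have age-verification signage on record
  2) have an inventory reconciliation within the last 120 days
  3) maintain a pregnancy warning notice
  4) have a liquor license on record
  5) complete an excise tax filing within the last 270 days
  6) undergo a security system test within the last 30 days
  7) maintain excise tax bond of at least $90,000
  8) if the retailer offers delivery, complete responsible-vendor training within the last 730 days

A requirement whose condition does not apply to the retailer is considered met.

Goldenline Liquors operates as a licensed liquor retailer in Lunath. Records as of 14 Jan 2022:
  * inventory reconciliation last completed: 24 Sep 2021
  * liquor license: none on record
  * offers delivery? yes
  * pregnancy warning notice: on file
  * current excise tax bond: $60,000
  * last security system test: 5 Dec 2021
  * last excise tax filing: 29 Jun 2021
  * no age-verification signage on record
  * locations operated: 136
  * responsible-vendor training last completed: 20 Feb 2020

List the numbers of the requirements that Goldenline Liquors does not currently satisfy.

1, 4, 6, 7

1. age-verification signage absent → not met
2. inventory reconciliation 112 days ago vs limit 120 → met
3. pregnancy warning notice present → met
4. liquor license absent → not met
5. excise tax filing 199 days ago vs limit 270 → met
6. security system test 40 days ago vs limit 30 → not met
7. excise tax bond $60,000 < $90,000 → not met
8. condition 'offers delivery' holds; responsible-vendor training 694 days ago vs limit 730 → met
Not met: 1, 4, 6, 7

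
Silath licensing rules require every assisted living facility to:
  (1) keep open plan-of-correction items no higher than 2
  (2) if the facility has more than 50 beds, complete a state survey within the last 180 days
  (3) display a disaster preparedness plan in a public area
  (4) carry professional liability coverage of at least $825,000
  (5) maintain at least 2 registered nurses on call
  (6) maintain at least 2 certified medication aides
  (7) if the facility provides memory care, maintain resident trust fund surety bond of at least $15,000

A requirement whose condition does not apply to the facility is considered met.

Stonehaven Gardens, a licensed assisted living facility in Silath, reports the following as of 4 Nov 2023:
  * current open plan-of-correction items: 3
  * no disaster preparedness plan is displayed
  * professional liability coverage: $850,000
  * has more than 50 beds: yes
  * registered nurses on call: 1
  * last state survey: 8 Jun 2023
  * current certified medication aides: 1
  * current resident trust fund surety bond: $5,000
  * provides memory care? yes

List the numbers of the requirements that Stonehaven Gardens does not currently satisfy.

1, 3, 5, 6, 7

1. open plan-of-correction items 3 > 2 → not met
2. condition 'has more than 50 beds' holds; state survey 149 days ago vs limit 180 → met
3. disaster preparedness plan absent → not met
4. professional liability coverage $850,000 ≥ $825,000 → met
5. registered nurses on call 1 < 2 → not met
6. certified medication aides 1 < 2 → not met
7. condition 'provides memory care' holds; resident trust fund surety bond $5,000 < $15,000 → not met
Not met: 1, 3, 5, 6, 7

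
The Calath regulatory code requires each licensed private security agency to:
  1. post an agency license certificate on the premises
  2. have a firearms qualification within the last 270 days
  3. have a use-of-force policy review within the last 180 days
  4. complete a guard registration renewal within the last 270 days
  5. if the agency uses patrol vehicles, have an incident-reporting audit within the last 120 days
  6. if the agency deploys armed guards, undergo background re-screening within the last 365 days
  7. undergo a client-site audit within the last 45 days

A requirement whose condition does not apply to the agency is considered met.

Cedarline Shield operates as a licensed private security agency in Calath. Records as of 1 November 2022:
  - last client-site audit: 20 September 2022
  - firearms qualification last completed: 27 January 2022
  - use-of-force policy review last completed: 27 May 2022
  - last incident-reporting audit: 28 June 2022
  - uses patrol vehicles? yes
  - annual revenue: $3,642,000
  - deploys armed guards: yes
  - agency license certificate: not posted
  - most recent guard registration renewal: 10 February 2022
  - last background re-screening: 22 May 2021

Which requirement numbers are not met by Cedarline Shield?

1. agency license certificate absent → not met
2. firearms qualification 278 days ago vs limit 270 → not met
3. use-of-force policy review 158 days ago vs limit 180 → met
4. guard registration renewal 264 days ago vs limit 270 → met
5. condition 'uses patrol vehicles' holds; incident-reporting audit 126 days ago vs limit 120 → not met
6. condition 'deploys armed guards' holds; background re-screening 528 days ago vs limit 365 → not met
7. client-site audit 42 days ago vs limit 45 → met
Not met: 1, 2, 5, 6

1, 2, 5, 6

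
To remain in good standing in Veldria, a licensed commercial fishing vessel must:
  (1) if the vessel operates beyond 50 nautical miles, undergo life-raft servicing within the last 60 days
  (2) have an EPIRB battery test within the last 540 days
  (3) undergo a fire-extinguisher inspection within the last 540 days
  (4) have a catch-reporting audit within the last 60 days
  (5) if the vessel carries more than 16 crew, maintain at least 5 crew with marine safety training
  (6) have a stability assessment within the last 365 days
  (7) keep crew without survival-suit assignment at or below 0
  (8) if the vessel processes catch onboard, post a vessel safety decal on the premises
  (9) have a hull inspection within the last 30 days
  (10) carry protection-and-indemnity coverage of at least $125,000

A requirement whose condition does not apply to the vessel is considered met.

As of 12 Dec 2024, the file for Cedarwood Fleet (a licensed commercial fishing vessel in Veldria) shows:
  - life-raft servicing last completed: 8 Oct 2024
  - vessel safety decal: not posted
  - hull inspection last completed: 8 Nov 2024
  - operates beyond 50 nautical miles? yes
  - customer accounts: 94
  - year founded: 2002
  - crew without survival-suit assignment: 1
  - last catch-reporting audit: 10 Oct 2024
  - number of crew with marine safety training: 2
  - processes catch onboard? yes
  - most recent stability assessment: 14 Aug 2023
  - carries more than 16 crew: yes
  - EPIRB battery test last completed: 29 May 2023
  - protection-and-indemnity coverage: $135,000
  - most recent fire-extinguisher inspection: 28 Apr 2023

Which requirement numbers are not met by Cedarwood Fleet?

1. condition 'operates beyond 50 nautical miles' holds; life-raft servicing 65 days ago vs limit 60 → not met
2. EPIRB battery test 563 days ago vs limit 540 → not met
3. fire-extinguisher inspection 594 days ago vs limit 540 → not met
4. catch-reporting audit 63 days ago vs limit 60 → not met
5. condition 'carries more than 16 crew' holds; crew with marine safety training 2 < 5 → not met
6. stability assessment 486 days ago vs limit 365 → not met
7. crew without survival-suit assignment 1 > 0 → not met
8. condition 'processes catch onboard' holds; vessel safety decal absent → not met
9. hull inspection 34 days ago vs limit 30 → not met
10. protection-and-indemnity coverage $135,000 ≥ $125,000 → met
Not met: 1, 2, 3, 4, 5, 6, 7, 8, 9

1, 2, 3, 4, 5, 6, 7, 8, 9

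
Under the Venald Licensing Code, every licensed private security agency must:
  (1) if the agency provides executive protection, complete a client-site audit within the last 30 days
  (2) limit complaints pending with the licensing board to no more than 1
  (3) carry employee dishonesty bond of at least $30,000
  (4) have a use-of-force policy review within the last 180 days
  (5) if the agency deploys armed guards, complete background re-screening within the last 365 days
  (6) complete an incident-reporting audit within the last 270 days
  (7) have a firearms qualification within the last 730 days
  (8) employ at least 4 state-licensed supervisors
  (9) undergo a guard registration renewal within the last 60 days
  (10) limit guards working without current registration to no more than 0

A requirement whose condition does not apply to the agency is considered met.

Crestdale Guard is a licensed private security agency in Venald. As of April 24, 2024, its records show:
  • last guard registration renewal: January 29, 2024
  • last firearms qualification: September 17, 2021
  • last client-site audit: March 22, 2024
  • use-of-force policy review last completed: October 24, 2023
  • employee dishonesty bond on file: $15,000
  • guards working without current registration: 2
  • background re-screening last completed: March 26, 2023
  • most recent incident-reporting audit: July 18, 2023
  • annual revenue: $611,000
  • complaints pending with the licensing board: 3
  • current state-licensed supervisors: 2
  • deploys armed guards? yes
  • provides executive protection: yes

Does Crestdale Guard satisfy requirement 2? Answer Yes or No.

2. complaints pending with the licensing board 3 > 1 → not met

No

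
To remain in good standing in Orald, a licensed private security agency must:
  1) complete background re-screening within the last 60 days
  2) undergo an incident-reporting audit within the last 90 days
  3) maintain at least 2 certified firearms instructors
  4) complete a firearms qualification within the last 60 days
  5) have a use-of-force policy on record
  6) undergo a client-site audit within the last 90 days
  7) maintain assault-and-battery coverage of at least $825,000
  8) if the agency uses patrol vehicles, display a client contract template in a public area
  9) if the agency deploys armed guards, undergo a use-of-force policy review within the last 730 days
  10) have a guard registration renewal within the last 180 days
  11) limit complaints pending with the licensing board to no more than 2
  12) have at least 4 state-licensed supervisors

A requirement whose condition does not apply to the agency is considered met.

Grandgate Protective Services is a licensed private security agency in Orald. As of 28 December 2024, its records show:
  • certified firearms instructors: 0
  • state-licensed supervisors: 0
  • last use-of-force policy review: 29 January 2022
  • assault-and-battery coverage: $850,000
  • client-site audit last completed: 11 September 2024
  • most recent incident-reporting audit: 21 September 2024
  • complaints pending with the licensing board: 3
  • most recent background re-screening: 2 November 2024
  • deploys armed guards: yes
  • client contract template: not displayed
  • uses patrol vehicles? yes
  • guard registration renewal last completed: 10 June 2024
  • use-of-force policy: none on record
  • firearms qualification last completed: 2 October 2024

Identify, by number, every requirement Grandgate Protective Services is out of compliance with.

2, 3, 4, 5, 6, 8, 9, 10, 11, 12

1. background re-screening 56 days ago vs limit 60 → met
2. incident-reporting audit 98 days ago vs limit 90 → not met
3. certified firearms instructors 0 < 2 → not met
4. firearms qualification 87 days ago vs limit 60 → not met
5. use-of-force policy absent → not met
6. client-site audit 108 days ago vs limit 90 → not met
7. assault-and-battery coverage $850,000 ≥ $825,000 → met
8. condition 'uses patrol vehicles' holds; client contract template absent → not met
9. condition 'deploys armed guards' holds; use-of-force policy review 1064 days ago vs limit 730 → not met
10. guard registration renewal 201 days ago vs limit 180 → not met
11. complaints pending with the licensing board 3 > 2 → not met
12. state-licensed supervisors 0 < 4 → not met
Not met: 2, 3, 4, 5, 6, 8, 9, 10, 11, 12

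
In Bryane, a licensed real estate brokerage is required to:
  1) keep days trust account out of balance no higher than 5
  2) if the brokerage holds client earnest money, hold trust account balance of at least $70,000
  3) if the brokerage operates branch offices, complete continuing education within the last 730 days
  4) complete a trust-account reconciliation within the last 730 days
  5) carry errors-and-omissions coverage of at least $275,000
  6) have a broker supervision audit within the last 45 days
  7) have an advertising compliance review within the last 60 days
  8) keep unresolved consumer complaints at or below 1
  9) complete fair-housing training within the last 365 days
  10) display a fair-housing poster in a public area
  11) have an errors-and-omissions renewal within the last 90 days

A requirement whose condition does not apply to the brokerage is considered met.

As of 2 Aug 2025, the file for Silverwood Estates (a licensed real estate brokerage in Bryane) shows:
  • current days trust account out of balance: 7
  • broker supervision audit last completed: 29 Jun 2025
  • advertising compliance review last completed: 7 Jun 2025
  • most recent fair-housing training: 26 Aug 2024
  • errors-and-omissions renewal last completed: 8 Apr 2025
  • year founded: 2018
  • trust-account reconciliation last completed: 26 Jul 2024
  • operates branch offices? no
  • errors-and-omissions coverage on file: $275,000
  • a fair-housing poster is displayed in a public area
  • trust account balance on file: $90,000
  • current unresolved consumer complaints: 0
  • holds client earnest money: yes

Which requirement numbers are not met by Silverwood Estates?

1. days trust account out of balance 7 > 5 → not met
2. condition 'holds client earnest money' holds; trust account balance $90,000 ≥ $70,000 → met
3. condition 'operates branch offices' does not hold → requirement n/a → met
4. trust-account reconciliation 372 days ago vs limit 730 → met
5. errors-and-omissions coverage $275,000 ≥ $275,000 → met
6. broker supervision audit 34 days ago vs limit 45 → met
7. advertising compliance review 56 days ago vs limit 60 → met
8. unresolved consumer complaints 0 ≤ 1 → met
9. fair-housing training 341 days ago vs limit 365 → met
10. fair-housing poster present → met
11. errors-and-omissions renewal 116 days ago vs limit 90 → not met
Not met: 1, 11

1, 11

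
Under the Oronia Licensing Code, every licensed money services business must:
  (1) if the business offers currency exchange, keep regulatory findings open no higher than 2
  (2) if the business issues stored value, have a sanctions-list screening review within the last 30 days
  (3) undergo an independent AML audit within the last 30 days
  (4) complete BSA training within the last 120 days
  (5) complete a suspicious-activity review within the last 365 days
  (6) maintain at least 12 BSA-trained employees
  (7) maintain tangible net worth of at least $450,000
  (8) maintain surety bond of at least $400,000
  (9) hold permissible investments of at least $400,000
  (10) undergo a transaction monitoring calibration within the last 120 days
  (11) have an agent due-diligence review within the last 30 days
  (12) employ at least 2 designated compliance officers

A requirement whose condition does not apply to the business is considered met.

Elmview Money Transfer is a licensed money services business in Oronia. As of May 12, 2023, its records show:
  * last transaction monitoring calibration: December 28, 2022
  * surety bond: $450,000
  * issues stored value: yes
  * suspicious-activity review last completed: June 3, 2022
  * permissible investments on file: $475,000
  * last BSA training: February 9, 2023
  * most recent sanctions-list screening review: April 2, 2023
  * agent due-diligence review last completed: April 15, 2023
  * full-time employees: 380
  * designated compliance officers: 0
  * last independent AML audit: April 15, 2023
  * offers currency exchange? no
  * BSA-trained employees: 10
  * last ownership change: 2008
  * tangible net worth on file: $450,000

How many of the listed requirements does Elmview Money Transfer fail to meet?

1. condition 'offers currency exchange' does not hold → requirement n/a → met
2. condition 'issues stored value' holds; sanctions-list screening review 40 days ago vs limit 30 → not met
3. independent AML audit 27 days ago vs limit 30 → met
4. BSA training 92 days ago vs limit 120 → met
5. suspicious-activity review 343 days ago vs limit 365 → met
6. BSA-trained employees 10 < 12 → not met
7. tangible net worth $450,000 ≥ $450,000 → met
8. surety bond $450,000 ≥ $400,000 → met
9. permissible investments $475,000 ≥ $400,000 → met
10. transaction monitoring calibration 135 days ago vs limit 120 → not met
11. agent due-diligence review 27 days ago vs limit 30 → met
12. designated compliance officers 0 < 2 → not met
Not met: 4 of 12

4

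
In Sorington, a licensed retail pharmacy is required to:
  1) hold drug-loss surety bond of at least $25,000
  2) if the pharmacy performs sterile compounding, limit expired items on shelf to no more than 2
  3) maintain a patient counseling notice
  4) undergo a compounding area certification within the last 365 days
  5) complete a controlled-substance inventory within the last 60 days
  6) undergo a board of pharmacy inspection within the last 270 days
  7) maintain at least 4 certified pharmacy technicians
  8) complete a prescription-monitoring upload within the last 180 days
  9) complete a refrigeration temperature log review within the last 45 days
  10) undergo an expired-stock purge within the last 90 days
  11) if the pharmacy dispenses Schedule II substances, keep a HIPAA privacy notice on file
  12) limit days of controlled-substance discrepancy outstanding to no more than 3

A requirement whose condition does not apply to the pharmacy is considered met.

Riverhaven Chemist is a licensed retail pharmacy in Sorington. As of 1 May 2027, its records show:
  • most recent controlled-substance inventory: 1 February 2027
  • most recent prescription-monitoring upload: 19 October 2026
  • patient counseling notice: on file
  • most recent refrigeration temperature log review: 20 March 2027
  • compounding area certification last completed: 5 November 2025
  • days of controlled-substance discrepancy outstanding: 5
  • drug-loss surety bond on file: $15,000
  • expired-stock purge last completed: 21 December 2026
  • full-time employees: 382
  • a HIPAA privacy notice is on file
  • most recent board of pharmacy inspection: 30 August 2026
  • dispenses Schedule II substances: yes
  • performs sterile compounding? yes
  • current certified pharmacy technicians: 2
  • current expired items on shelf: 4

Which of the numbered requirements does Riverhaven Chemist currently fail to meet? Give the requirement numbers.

1. drug-loss surety bond $15,000 < $25,000 → not met
2. condition 'performs sterile compounding' holds; expired items on shelf 4 > 2 → not met
3. patient counseling notice present → met
4. compounding area certification 542 days ago vs limit 365 → not met
5. controlled-substance inventory 89 days ago vs limit 60 → not met
6. board of pharmacy inspection 244 days ago vs limit 270 → met
7. certified pharmacy technicians 2 < 4 → not met
8. prescription-monitoring upload 194 days ago vs limit 180 → not met
9. refrigeration temperature log review 42 days ago vs limit 45 → met
10. expired-stock purge 131 days ago vs limit 90 → not met
11. condition 'dispenses Schedule II substances' holds; HIPAA privacy notice present → met
12. days of controlled-substance discrepancy outstanding 5 > 3 → not met
Not met: 1, 2, 4, 5, 7, 8, 10, 12

1, 2, 4, 5, 7, 8, 10, 12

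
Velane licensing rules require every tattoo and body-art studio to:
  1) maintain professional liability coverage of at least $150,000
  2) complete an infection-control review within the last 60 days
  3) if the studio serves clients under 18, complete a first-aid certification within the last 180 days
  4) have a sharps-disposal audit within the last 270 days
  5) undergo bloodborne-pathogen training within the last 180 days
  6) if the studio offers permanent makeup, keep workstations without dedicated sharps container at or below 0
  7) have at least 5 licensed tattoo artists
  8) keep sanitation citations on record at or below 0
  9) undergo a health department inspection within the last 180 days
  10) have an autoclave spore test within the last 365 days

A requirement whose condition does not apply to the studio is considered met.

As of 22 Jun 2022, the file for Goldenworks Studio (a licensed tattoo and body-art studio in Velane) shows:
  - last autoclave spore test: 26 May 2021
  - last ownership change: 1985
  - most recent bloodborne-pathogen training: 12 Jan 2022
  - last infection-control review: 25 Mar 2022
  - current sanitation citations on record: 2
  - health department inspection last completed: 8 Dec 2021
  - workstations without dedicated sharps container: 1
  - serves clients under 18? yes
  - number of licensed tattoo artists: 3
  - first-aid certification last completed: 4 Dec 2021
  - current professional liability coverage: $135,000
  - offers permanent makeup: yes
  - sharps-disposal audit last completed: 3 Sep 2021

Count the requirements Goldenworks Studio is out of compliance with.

9

1. professional liability coverage $135,000 < $150,000 → not met
2. infection-control review 89 days ago vs limit 60 → not met
3. condition 'serves clients under 18' holds; first-aid certification 200 days ago vs limit 180 → not met
4. sharps-disposal audit 292 days ago vs limit 270 → not met
5. bloodborne-pathogen training 161 days ago vs limit 180 → met
6. condition 'offers permanent makeup' holds; workstations without dedicated sharps container 1 > 0 → not met
7. licensed tattoo artists 3 < 5 → not met
8. sanitation citations on record 2 > 0 → not met
9. health department inspection 196 days ago vs limit 180 → not met
10. autoclave spore test 392 days ago vs limit 365 → not met
Not met: 9 of 10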